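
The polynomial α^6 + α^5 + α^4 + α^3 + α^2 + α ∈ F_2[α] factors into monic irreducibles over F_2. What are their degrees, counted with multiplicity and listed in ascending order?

Write g(α) = α^6 + α^5 + α^4 + α^3 + α^2 + α.
Roots in F_2: g(0) = 0 → root; g(1) = 0 → root.
Linear factors from roots: (α), (α + 1).
Complete factorization: g(α) = (α)·(α + 1)·(α^2 + α + 1)^2.
Factor degrees with multiplicity: 1 + 1 + 2 + 2 = 6.

1, 1, 2, 2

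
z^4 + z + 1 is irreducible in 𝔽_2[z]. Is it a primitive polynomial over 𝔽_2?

Yes

Write f(z) = z^4 + z + 1.
|GF(2^4)^×| = 2^4 − 1 = 15. Prime factorization: 15 = 3·5.
f is primitive ⇔ z has order 15 in GF(2)[z]/(f), i.e. z^(15/q) ≠ 1 for each prime q | 15.
z^(5) mod f = z^2 + z.
z^(3) mod f = z^3.
None equal 1, so z has full order 15; f is primitive.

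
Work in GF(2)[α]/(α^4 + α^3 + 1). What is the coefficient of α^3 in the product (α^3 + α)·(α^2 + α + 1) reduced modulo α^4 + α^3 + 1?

0

Multiply in GF(2)[α]: (α^3 + α)·(α^2 + α + 1) = α^5 + α^4 + α^2 + α.
Reduce using α^4 ≡ α^3 + 1 (mod α^4 + α^3 + 1).
Reduced: α^2.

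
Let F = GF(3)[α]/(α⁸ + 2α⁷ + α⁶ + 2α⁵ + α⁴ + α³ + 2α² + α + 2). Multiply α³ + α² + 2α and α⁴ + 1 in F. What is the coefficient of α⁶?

1

Multiply in GF(3)[α]: (α³ + α² + 2α)·(α⁴ + 1) = α⁷ + α⁶ + 2α⁵ + α³ + α² + 2α.
Reduced: α⁷ + α⁶ + 2α⁵ + α³ + α² + 2α.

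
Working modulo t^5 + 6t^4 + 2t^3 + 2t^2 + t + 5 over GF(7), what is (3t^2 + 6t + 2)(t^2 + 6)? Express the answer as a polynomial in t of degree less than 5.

3t^4 + 6t^3 + 6t^2 + t + 5

Multiply in GF(7)[t]: (3t^2 + 6t + 2)·(t^2 + 6) = 3t^4 + 6t^3 + 6t^2 + t + 5.
Reduced: 3t^4 + 6t^3 + 6t^2 + t + 5.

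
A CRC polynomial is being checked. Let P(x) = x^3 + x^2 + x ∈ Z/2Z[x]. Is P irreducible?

No

Check for roots in Z/2Z: P(0) = 0 → root; P(1) = 1.
P(0) = 0, so (x) divides P(x); P is reducible.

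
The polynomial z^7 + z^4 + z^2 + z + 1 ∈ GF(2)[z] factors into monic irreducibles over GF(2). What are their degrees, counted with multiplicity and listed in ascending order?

2, 2, 3

Write h(z) = z^7 + z^4 + z^2 + z + 1.
Roots in GF(2): h(0) = 1; h(1) = 1.
Complete factorization: h(z) = (z^2 + z + 1)^2·(z^3 + z + 1).
Factor degrees with multiplicity: 2 + 2 + 3 = 7.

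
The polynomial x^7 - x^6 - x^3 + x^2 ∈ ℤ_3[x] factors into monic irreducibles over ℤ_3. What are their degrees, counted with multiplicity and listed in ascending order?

1, 1, 1, 1, 1, 2

Write h(x) = x^7 - x^6 - x^3 + x^2.
Roots in ℤ_3: h(0) = 0 → root; h(1) = 0 → root; h(2) = 0 → root.
Linear factors from roots: (x), (x - 1), (x + 1).
Complete factorization: h(x) = (x + 1)·(x)^2·(x - 1)^2·(x^2 + 1).
Factor degrees with multiplicity: 1 + 1 + 1 + 1 + 1 + 2 = 7.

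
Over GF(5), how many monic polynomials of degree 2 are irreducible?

10

The number of monic irreducibles of degree 2 over GF(5) is (1/2)·Σ_{d∣2} μ(2/d) 5^d.
Divisors of 2: 1, 2; μ(2/d) for each: -1, 1.
Σ = − 5^1 + 5^2 = 20.
N = 20/2 = 10.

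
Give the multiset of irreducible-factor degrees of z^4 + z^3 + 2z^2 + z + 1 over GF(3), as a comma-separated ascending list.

1, 1, 2

Write g(z) = z^4 + z^3 + 2z^2 + z + 1.
Roots in GF(3): g(0) = 1; g(1) = 0 → root; g(2) = 2.
Linear factors from roots: (z + 2).
Complete factorization: g(z) = (z + 2)^2·(z^2 + 1).
Factor degrees with multiplicity: 1 + 1 + 2 = 4.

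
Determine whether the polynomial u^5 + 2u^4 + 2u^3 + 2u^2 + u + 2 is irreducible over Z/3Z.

Yes

Write f(u) = u^5 + 2u^4 + 2u^3 + 2u^2 + u + 2.
Check for roots in Z/3Z: f(0) = 2; f(1) = 1; f(2) = 2.
No roots, so no linear factors.
Monic irreducibles of degree 2 over GF(3): u^2 + 1, u^2 + u + 2, u^2 + 2u + 2.
None of them divide f (all give nonzero remainder).
No irreducible factor of degree ≤ 2 exists, so f is irreducible over GF(3).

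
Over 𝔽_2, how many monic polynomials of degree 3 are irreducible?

2

By the necklace-counting formula, N_2(3) = (1/3) Σ_{d|3} μ(3/d)·2^d.
Divisors of 3: 1, 3; μ(3/d) for each: -1, 1.
Σ = − 2^1 + 2^3 = 6.
N = 6/3 = 2.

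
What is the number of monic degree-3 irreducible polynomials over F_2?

2

Gauss's count: N_{2}(3) = (1/3) Σ_{d|3} μ(3/d)·2^d.
Divisors of 3: 1, 3; μ(3/d) for each: -1, 1.
Σ = − 2^1 + 2^3 = 6.
N = 6/3 = 2.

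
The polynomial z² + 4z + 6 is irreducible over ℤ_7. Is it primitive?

Write f(z) = z² + 4z + 6.
|GF(7^2)^×| = 7^2 − 1 = 48. Prime factorization: 48 = 2^4·3.
f is primitive ⇔ z has order 48 in GF(7)[z]/(f), i.e. z^(48/q) ≠ 1 for each prime q | 48.
z^(24) mod f = 6.
z^(16) mod f = 1
Since z^(16) = 1, the order of z divides 16 < 48; not primitive.

No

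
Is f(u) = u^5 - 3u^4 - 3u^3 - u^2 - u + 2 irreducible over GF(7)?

Check for roots in GF(7): f(0) = 2; f(1) = 2; f(2) = 5; f(3) = 0 → root; f(4) = 4; f(5) = 0 → root; f(6) = 1.
f(3) = 0, so (u − 3) divides f(u); f is reducible.

No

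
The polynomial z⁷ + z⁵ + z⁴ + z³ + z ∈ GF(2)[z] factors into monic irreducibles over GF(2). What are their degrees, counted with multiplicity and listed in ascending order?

1, 2, 4

Write g(z) = z⁷ + z⁵ + z⁴ + z³ + z.
Roots in GF(2): g(0) = 0 → root; g(1) = 1.
Linear factors from roots: (z).
Complete factorization: g(z) = (z)·(z² + z + 1)·(z⁴ + z³ + z² + z + 1).
Factor degrees with multiplicity: 1 + 2 + 4 = 7.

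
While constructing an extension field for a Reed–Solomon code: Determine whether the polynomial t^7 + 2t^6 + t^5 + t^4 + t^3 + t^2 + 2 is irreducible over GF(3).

No

Write h(t) = t^7 + 2t^6 + t^5 + t^4 + t^3 + t^2 + 2.
Check for roots in GF(3): h(0) = 2; h(1) = 0 → root; h(2) = 0 → root.
h(1) = 0, so (t − 1) divides h(t); h is reducible.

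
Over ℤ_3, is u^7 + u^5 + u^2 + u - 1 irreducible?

Write P(u) = u^7 + u^5 + u^2 + u - 1.
Check for roots in ℤ_3: P(0) = 2; P(1) = 0 → root; P(2) = 0 → root.
P(1) = 0, so (u − 1) divides P(u); P is reducible.

No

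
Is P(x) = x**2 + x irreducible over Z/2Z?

Check for roots in Z/2Z: P(0) = 0 → root; P(1) = 0 → root.
P(0) = 0, so (x) divides P(x); P is reducible.

No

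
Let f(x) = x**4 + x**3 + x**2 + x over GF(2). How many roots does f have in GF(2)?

2

Evaluate at each of the 2 elements of GF(2):
f(0) = 0 → root; f(1) = 0 → root.
Roots: {0, 1}.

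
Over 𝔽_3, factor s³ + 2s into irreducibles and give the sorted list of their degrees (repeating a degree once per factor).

Write f(s) = s³ + 2s.
Roots in 𝔽_3: f(0) = 0 → root; f(1) = 0 → root; f(2) = 0 → root.
Linear factors from roots: (s), (s + 2), (s + 1).
Complete factorization: f(s) = (s)·(s + 1)·(s + 2).
Factor degrees with multiplicity: 1 + 1 + 1 = 3.

1, 1, 1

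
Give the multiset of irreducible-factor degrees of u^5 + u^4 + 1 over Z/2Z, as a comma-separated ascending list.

2, 3

Write g(u) = u^5 + u^4 + 1.
Roots in Z/2Z: g(0) = 1; g(1) = 1.
Complete factorization: g(u) = (u^2 + u + 1)·(u^3 + u + 1).
Factor degrees with multiplicity: 2 + 3 = 5.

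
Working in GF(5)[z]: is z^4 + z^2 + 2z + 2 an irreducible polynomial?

Yes

Write h(z) = z^4 + z^2 + 2z + 2.
Check for roots in GF(5): h(0) = 2; h(1) = 1; h(2) = 1; h(3) = 3; h(4) = 2.
No roots, so no linear factors.
Degree-2 irreducible divisors: test the 10 monic irreducibles of degree 2 over GF(5).
None of them divide h (all give nonzero remainder).
No irreducible factor of degree ≤ 2 exists, so h is irreducible over GF(5).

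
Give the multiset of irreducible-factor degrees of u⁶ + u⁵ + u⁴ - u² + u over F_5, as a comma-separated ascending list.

Write h(u) = u⁶ + u⁵ + u⁴ - u² + u.
Roots in F_5: h(0) = 0 → root; h(1) = 3; h(2) = 0 → root; h(3) = 2; h(4) = 4.
Linear factors from roots: (u), (u - 2).
Complete factorization: h(u) = (u)·(u - 2)·(u² - 2)·(u² - 2u - 1).
Factor degrees with multiplicity: 1 + 1 + 2 + 2 = 6.

1, 1, 2, 2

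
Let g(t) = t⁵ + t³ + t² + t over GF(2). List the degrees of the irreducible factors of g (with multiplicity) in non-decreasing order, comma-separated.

1, 1, 3

Roots in GF(2): g(0) = 0 → root; g(1) = 0 → root.
Linear factors from roots: (t), (t + 1).
Complete factorization: g(t) = (t)·(t + 1)·(t³ + t² + 1).
Factor degrees with multiplicity: 1 + 1 + 3 = 5.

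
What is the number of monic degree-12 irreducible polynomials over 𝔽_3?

44220

The number of monic irreducibles of degree 12 over GF(3) is (1/12)·Σ_{d∣12} μ(12/d) 3^d.
Divisors of 12: 1, 2, 3, 4, 6, 12; μ(12/d) for each: 0, 1, 0, -1, -1, 1.
Σ = 3^2 − 3^4 − 3^6 + 3^12 = 530640.
N = 530640/12 = 44220.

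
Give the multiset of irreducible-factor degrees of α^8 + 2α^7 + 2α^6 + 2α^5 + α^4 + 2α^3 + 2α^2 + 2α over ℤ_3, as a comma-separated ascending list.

Write g(α) = α^8 + 2α^7 + 2α^6 + 2α^5 + α^4 + 2α^3 + 2α^2 + 2α.
Roots in ℤ_3: g(0) = 0 → root; g(1) = 2; g(2) = 1.
Linear factors from roots: (α).
Complete factorization: g(α) = (α)·(α^2 + α + 2)·(α^2 + 2α + 2)·(α^3 + 2α^2 + 2α + 2).
Factor degrees with multiplicity: 1 + 2 + 2 + 3 = 8.

1, 2, 2, 3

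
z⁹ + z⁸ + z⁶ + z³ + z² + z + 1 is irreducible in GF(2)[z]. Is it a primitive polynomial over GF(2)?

Write f(z) = z⁹ + z⁸ + z⁶ + z³ + z² + z + 1.
|GF(2^9)^×| = 2^9 − 1 = 511. Prime factorization: 511 = 7·73.
f is primitive ⇔ z has order 511 in GF(2)[z]/(f), i.e. z^(511/q) ≠ 1 for each prime q | 511.
z^(73) mod f = z⁷ + z⁵ + z⁴ + z².
z^(7) mod f = z⁷.
None equal 1, so z has full order 511; f is primitive.

Yes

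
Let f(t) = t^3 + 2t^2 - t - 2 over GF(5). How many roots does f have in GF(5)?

3

Evaluate at each of the 5 elements of GF(5):
f(0) = 3; f(1) = 0 → root; f(2) = 2; f(3) = 0 → root; f(4) = 0 → root.
Roots: {1, 3, 4}.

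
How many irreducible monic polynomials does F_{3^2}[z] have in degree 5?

x^(9^5) − x is the product of all monic irreducibles of degree dividing 5; Möbius inversion gives N = (1/5) Σ μ(5/d)·9^d.
Divisors of 5: 1, 5; μ(5/d) for each: -1, 1.
Σ = − 9^1 + 9^5 = 59040.
N = 59040/5 = 11808.

11808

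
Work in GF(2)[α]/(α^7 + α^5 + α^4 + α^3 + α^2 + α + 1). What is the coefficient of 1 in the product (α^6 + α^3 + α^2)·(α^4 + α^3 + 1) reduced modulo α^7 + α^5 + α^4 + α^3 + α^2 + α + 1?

Multiply in GF(2)[α]: (α^6 + α^3 + α^2)·(α^4 + α^3 + 1) = α^10 + α^9 + α^7 + α^6 + α^5 + α^3 + α^2.
Reduce using α^7 ≡ α^5 + α^4 + α^3 + α^2 + α + 1 (mod α^7 + α^5 + α^4 + α^3 + α^2 + α + 1).
Reduced: α^5 + α^3 + 1.

1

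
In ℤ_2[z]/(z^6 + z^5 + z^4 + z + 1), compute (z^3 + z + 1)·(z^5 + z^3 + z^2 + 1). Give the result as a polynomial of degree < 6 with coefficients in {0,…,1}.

Multiply in ℤ_2[z]: (z^3 + z + 1)·(z^5 + z^3 + z^2 + 1) = z^8 + z^4 + z^3 + z^2 + z + 1.
Reduce using z^6 ≡ z^5 + z^4 + z + 1 (mod z^6 + z^5 + z^4 + z + 1).
Reduced: z^5 + z^4 + z^2 + 1.

z^5 + z^4 + z^2 + 1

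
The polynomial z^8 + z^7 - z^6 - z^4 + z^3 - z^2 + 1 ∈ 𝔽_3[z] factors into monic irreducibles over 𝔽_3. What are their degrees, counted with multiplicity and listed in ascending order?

1, 2, 2, 3

Write h(z) = z^8 + z^7 - z^6 - z^4 + z^3 - z^2 + 1.
Roots in 𝔽_3: h(0) = 1; h(1) = 1; h(2) = 0 → root.
Linear factors from roots: (z + 1).
Complete factorization: h(z) = (z + 1)·(z^2 + z - 1)·(z^2 - z - 1)·(z^3 - z + 1).
Factor degrees with multiplicity: 1 + 2 + 2 + 3 = 8.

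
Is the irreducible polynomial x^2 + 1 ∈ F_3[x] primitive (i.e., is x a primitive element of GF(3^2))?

No

Write f(x) = x^2 + 1.
|GF(3^2)^×| = 3^2 − 1 = 8. Prime factorization: 8 = 2^3.
f is primitive ⇔ x has order 8 in GF(3)[x]/(f), i.e. x^(8/q) ≠ 1 for each prime q | 8.
x^(4) mod f = 1
Since x^(4) = 1, the order of x divides 4 < 8; not primitive.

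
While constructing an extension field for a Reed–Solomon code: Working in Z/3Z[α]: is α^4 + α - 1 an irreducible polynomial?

Write f(α) = α^4 + α - 1.
Check for roots in Z/3Z: f(0) = 2; f(1) = 1; f(2) = 2.
No roots, so no linear factors.
Monic irreducibles of degree 2 over GF(3): α^2 + 1, α^2 + α - 1, α^2 - α - 1.
None of them divide f (all give nonzero remainder).
No irreducible factor of degree ≤ 2 exists, so f is irreducible over GF(3).

Yes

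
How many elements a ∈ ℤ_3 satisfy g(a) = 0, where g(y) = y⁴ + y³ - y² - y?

Evaluate at each of the 3 elements of ℤ_3:
g(0) = 0 → root; g(1) = 0 → root; g(2) = 0 → root.
Roots: {0, 1, 2}.

3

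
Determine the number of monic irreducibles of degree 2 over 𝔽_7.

21

The number of monic irreducibles of degree 2 over GF(7) is (1/2)·Σ_{d∣2} μ(2/d) 7^d.
Divisors of 2: 1, 2; μ(2/d) for each: -1, 1.
Σ = − 7^1 + 7^2 = 42.
N = 42/2 = 21.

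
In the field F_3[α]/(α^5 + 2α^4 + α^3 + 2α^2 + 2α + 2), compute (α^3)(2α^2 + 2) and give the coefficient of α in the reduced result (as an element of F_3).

2

Multiply in F_3[α]: (α^3)·(2α^2 + 2) = 2α^5 + 2α^3.
Reduce using α^5 ≡ α^4 + 2α^3 + α^2 + α + 1 (mod α^5 + 2α^4 + α^3 + 2α^2 + 2α + 2).
Reduced: 2α^4 + 2α^2 + 2α + 2.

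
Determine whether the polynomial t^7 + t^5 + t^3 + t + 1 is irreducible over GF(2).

Write g(t) = t^7 + t^5 + t^3 + t + 1.
Check for roots in GF(2): g(0) = 1; g(1) = 1.
No roots, so no linear factors.
Monic irreducibles of degree 2 over GF(2): t^2 + t + 1.
None of them divide g (all give nonzero remainder).
Monic irreducibles of degree 3 over GF(2): t^3 + t + 1, t^3 + t^2 + 1.
None of them divide g (all give nonzero remainder).
No irreducible factor of degree ≤ 3 exists, so g is irreducible over GF(2).

Yes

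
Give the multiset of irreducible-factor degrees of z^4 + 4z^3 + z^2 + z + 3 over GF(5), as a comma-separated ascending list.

Write f(z) = z^4 + 4z^3 + z^2 + z + 3.
Roots in GF(5): f(0) = 3; f(1) = 0 → root; f(2) = 2; f(3) = 4; f(4) = 0 → root.
Linear factors from roots: (z + 4), (z + 1).
Complete factorization: f(z) = (z + 1)·(z + 4)·(z^2 + 4z + 2).
Factor degrees with multiplicity: 1 + 1 + 2 = 4.

1, 1, 2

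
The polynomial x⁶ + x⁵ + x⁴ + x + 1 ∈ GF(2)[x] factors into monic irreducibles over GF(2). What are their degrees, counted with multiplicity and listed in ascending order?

6

Write f(x) = x⁶ + x⁵ + x⁴ + x + 1.
Roots in GF(2): f(0) = 1; f(1) = 1.
Complete factorization: f(x) = (x⁶ + x⁵ + x⁴ + x + 1).
Factor degrees with multiplicity: 6 = 6.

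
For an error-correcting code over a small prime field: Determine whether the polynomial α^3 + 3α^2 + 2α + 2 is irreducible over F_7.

Write f(α) = α^3 + 3α^2 + 2α + 2.
Check for roots in F_7: f(0) = 2; f(1) = 1; f(2) = 5; f(3) = 6; f(4) = 3; f(5) = 2; f(6) = 2.
No roots. A degree-3 polynomial over a field with no linear factor is irreducible.

Yes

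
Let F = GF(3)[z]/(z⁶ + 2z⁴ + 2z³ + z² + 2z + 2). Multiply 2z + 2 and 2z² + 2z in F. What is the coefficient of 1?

0

Multiply in GF(3)[z]: (2z + 2)·(2z² + 2z) = z³ + 2z² + z.
Reduced: z³ + 2z² + z.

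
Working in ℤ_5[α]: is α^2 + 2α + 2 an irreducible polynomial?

Write g(α) = α^2 + 2α + 2.
Check for roots in ℤ_5: g(0) = 2; g(1) = 0 → root; g(2) = 0 → root; g(3) = 2; g(4) = 1.
g(1) = 0, so (α − 1) divides g(α); g is reducible.

No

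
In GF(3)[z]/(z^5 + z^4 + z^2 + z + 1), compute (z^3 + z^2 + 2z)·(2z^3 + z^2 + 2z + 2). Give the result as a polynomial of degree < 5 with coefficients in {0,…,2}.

Multiply in GF(3)[z]: (z^3 + z^2 + 2z)·(2z^3 + z^2 + 2z + 2) = 2z^6 + z^4 + z.
Reduce using z^5 ≡ 2z^4 + 2z^2 + 2z + 2 (mod z^5 + z^4 + z^2 + z + 1).
Reduced: z^3 + z + 2.

z^3 + z + 2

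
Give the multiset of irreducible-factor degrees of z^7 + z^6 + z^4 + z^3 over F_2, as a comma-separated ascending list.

1, 1, 1, 1, 1, 2

Write g(z) = z^7 + z^6 + z^4 + z^3.
Roots in F_2: g(0) = 0 → root; g(1) = 0 → root.
Linear factors from roots: (z), (z + 1).
Complete factorization: g(z) = (z + 1)^2·(z)^3·(z^2 + z + 1).
Factor degrees with multiplicity: 1 + 1 + 1 + 1 + 1 + 2 = 7.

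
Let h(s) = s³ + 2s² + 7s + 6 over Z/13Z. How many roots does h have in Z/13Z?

3

Evaluate at each of the 13 elements of Z/13Z:
h(0) = 6; h(1) = 3; h(2) = 10; h(3) = 7; h(4) = 0 → root; h(5) = 8; h(6) = 11; h(7) = 2; h(8) = 0 → root; h(9) = 11; h(10) = 2; h(11) = 5; h(12) = 0 → root.
Roots: {4, 8, 12}.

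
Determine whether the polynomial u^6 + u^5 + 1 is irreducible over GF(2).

Yes

Write f(u) = u^6 + u^5 + 1.
Check for roots in GF(2): f(0) = 1; f(1) = 1.
No roots, so no linear factors.
Monic irreducibles of degree 2 over GF(2): u^2 + u + 1.
None of them divide f (all give nonzero remainder).
Monic irreducibles of degree 3 over GF(2): u^3 + u + 1, u^3 + u^2 + 1.
None of them divide f (all give nonzero remainder).
No irreducible factor of degree ≤ 3 exists, so f is irreducible over GF(2).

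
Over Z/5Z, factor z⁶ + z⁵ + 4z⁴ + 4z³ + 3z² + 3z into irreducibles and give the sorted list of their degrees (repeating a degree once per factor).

Write f(z) = z⁶ + z⁵ + 4z⁴ + 4z³ + 3z² + 3z.
Roots in Z/5Z: f(0) = 0 → root; f(1) = 1; f(2) = 0 → root; f(3) = 0 → root; f(4) = 0 → root.
Linear factors from roots: (z), (z + 3), (z + 2), (z + 1).
Complete factorization: f(z) = (z)·(z + 1)·(z + 2)·(z + 3)·(z² + 3).
Factor degrees with multiplicity: 1 + 1 + 1 + 1 + 2 = 6.

1, 1, 1, 1, 2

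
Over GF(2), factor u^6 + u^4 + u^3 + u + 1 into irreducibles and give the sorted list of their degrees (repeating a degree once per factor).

Write f(u) = u^6 + u^4 + u^3 + u + 1.
Roots in GF(2): f(0) = 1; f(1) = 1.
Complete factorization: f(u) = (u^6 + u^4 + u^3 + u + 1).
Factor degrees with multiplicity: 6 = 6.

6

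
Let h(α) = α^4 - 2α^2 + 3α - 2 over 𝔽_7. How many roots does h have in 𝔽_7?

Evaluate at each of the 7 elements of 𝔽_7:
h(0) = 5; h(1) = 0 → root; h(2) = 5; h(3) = 0 → root; h(4) = 3; h(5) = 0 → root; h(6) = 1.
Roots: {1, 3, 5}.

3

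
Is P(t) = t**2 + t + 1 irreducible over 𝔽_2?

Check for roots in 𝔽_2: P(0) = 1; P(1) = 1.
No roots. A degree-2 polynomial over a field with no linear factor is irreducible.

Yes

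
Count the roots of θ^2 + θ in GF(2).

Write h(θ) = θ^2 + θ.
Evaluate at each of the 2 elements of GF(2):
h(0) = 0 → root; h(1) = 0 → root.
Roots: {0, 1}.

2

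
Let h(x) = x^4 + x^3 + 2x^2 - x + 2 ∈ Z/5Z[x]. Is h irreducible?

No

Check for roots in Z/5Z: h(0) = 2; h(1) = 0 → root; h(2) = 2; h(3) = 0 → root; h(4) = 0 → root.
h(1) = 0, so (x − 1) divides h(x); h is reducible.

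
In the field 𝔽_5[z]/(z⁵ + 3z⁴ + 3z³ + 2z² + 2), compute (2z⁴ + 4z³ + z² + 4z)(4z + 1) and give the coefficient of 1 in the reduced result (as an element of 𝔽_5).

4

Multiply in 𝔽_5[z]: (2z⁴ + 4z³ + z² + 4z)·(4z + 1) = 3z⁵ + 3z⁴ + 3z³ + 2z² + 4z.
Reduce using z⁵ ≡ 2z⁴ + 2z³ + 3z² + 3 (mod z⁵ + 3z⁴ + 3z³ + 2z² + 2).
Reduced: 4z⁴ + 4z³ + z² + 4z + 4.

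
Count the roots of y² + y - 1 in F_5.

Write f(y) = y² + y - 1.
Evaluate at each of the 5 elements of F_5:
f(0) = 4; f(1) = 1; f(2) = 0 → root; f(3) = 1; f(4) = 4.
Roots: {2}.

1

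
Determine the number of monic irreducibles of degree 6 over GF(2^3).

The number of monic irreducibles of degree 6 over GF(8) is (1/6)·Σ_{d∣6} μ(6/d) 8^d.
Divisors of 6: 1, 2, 3, 6; μ(6/d) for each: 1, -1, -1, 1.
Σ = 8^1 − 8^2 − 8^3 + 8^6 = 261576.
N = 261576/6 = 43596.

43596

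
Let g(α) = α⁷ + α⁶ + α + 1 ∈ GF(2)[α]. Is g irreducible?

Check for roots in GF(2): g(0) = 1; g(1) = 0 → root.
g(1) = 0, so (α − 1) divides g(α); g is reducible.

No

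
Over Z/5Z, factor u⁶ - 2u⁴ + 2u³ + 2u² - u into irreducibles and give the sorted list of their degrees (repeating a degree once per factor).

1, 1, 2, 2

Write h(u) = u⁶ - 2u⁴ + 2u³ + 2u² - u.
Roots in Z/5Z: h(0) = 0 → root; h(1) = 2; h(2) = 4; h(3) = 1; h(4) = 0 → root.
Linear factors from roots: (u), (u + 1).
Complete factorization: h(u) = (u)·(u + 1)·(u² + 2)·(u² - u + 2).
Factor degrees with multiplicity: 1 + 1 + 2 + 2 = 6.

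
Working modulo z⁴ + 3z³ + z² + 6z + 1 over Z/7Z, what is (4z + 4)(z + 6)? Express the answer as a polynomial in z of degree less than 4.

4z^2 + 3

Multiply in Z/7Z[z]: (4z + 4)·(z + 6) = 4z² + 3.
Reduced: 4z² + 3.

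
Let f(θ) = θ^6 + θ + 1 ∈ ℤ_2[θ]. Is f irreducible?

Check for roots in ℤ_2: f(0) = 1; f(1) = 1.
No roots, so no linear factors.
Monic irreducibles of degree 2 over GF(2): θ^2 + θ + 1.
None of them divide f (all give nonzero remainder).
Monic irreducibles of degree 3 over GF(2): θ^3 + θ + 1, θ^3 + θ^2 + 1.
None of them divide f (all give nonzero remainder).
No irreducible factor of degree ≤ 3 exists, so f is irreducible over GF(2).

Yes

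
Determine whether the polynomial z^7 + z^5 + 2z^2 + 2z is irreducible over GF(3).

Write g(z) = z^7 + z^5 + 2z^2 + 2z.
Check for roots in GF(3): g(0) = 0 → root; g(1) = 0 → root; g(2) = 1.
g(0) = 0, so (z) divides g(z); g is reducible.

No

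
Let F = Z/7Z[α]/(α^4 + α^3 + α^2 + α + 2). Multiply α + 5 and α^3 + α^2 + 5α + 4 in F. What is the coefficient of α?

0

Multiply in Z/7Z[α]: (α + 5)·(α^3 + α^2 + 5α + 4) = α^4 + 6α^3 + 3α^2 + α + 6.
Reduce using α^4 ≡ 6α^3 + 6α^2 + 6α + 5 (mod α^4 + α^3 + α^2 + α + 2).
Reduced: 5α^3 + 2α^2 + 4.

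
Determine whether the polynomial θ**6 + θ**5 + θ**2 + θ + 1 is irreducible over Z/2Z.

Yes

Write f(θ) = θ**6 + θ**5 + θ**2 + θ + 1.
Check for roots in Z/2Z: f(0) = 1; f(1) = 1.
No roots, so no linear factors.
Monic irreducibles of degree 2 over GF(2): θ**2 + θ + 1.
None of them divide f (all give nonzero remainder).
Monic irreducibles of degree 3 over GF(2): θ**3 + θ + 1, θ**3 + θ**2 + 1.
None of them divide f (all give nonzero remainder).
No irreducible factor of degree ≤ 3 exists, so f is irreducible over GF(2).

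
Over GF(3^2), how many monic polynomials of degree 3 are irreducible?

240

By the necklace-counting formula, N_9(3) = (1/3) Σ_{d|3} μ(3/d)·9^d.
Divisors of 3: 1, 3; μ(3/d) for each: -1, 1.
Σ = − 9^1 + 9^3 = 720.
N = 720/3 = 240.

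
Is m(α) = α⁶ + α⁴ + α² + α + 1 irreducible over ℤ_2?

Check for roots in ℤ_2: m(0) = 1; m(1) = 1.
No roots, so no linear factors.
Monic irreducibles of degree 2 over GF(2): α² + α + 1.
None of them divide m (all give nonzero remainder).
Monic irreducibles of degree 3 over GF(2): α³ + α + 1, α³ + α² + 1.
None of them divide m (all give nonzero remainder).
No irreducible factor of degree ≤ 3 exists, so m is irreducible over GF(2).

Yes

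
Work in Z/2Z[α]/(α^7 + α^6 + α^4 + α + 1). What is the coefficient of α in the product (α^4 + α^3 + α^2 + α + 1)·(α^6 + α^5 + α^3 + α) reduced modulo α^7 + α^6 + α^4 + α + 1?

1

Multiply in Z/2Z[α]: (α^4 + α^3 + α^2 + α + 1)·(α^6 + α^5 + α^3 + α) = α^10 + α^7 + α^6 + α^5 + α^2 + α.
Reduce using α^7 ≡ α^6 + α^4 + α + 1 (mod α^7 + α^6 + α^4 + α + 1).
Reduced: α^6 + α^2 + α + 1.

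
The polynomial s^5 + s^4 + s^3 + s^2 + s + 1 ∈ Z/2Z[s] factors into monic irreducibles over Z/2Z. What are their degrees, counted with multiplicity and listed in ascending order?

Write f(s) = s^5 + s^4 + s^3 + s^2 + s + 1.
Roots in Z/2Z: f(0) = 1; f(1) = 0 → root.
Linear factors from roots: (s + 1).
Complete factorization: f(s) = (s + 1)·(s^2 + s + 1)^2.
Factor degrees with multiplicity: 1 + 2 + 2 = 5.

1, 2, 2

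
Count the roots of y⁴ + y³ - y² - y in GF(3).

Write g(y) = y⁴ + y³ - y² - y.
Evaluate at each of the 3 elements of GF(3):
g(0) = 0 → root; g(1) = 0 → root; g(2) = 0 → root.
Roots: {0, 1, 2}.

3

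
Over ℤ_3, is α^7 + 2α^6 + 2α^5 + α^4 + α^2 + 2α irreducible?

No

Write f(α) = α^7 + 2α^6 + 2α^5 + α^4 + α^2 + 2α.
Check for roots in ℤ_3: f(0) = 0 → root; f(1) = 0 → root; f(2) = 2.
f(0) = 0, so (α) divides f(α); f is reducible.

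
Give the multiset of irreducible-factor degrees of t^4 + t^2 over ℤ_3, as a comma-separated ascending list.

Write f(t) = t^4 + t^2.
Roots in ℤ_3: f(0) = 0 → root; f(1) = 2; f(2) = 2.
Linear factors from roots: (t).
Complete factorization: f(t) = (t)^2·(t^2 + 1).
Factor degrees with multiplicity: 1 + 1 + 2 = 4.

1, 1, 2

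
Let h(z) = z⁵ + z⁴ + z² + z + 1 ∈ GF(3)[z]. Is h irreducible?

Yes

Check for roots in GF(3): h(0) = 1; h(1) = 2; h(2) = 1.
No roots, so no linear factors.
Monic irreducibles of degree 2 over GF(3): z² + 1, z² + z - 1, z² - z - 1.
None of them divide h (all give nonzero remainder).
No irreducible factor of degree ≤ 2 exists, so h is irreducible over GF(3).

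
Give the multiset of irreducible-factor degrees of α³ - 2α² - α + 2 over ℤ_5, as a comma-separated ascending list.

1, 1, 1

Write h(α) = α³ - 2α² - α + 2.
Roots in ℤ_5: h(0) = 2; h(1) = 0 → root; h(2) = 0 → root; h(3) = 3; h(4) = 0 → root.
Linear factors from roots: (α - 1), (α - 2), (α + 1).
Complete factorization: h(α) = (α + 1)·(α - 2)·(α - 1).
Factor degrees with multiplicity: 1 + 1 + 1 = 3.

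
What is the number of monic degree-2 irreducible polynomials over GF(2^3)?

28

Gauss's count: N_{8}(2) = (1/2) Σ_{d|2} μ(2/d)·8^d.
Divisors of 2: 1, 2; μ(2/d) for each: -1, 1.
Σ = − 8^1 + 8^2 = 56.
N = 56/2 = 28.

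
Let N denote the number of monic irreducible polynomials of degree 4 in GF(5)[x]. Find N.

150

By the necklace-counting formula, N_5(4) = (1/4) Σ_{d|4} μ(4/d)·5^d.
Divisors of 4: 1, 2, 4; μ(4/d) for each: 0, -1, 1.
Σ = − 5^2 + 5^4 = 600.
N = 600/4 = 150.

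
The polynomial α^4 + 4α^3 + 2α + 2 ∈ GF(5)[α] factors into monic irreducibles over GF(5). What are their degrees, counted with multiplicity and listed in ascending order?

Write g(α) = α^4 + 4α^3 + 2α + 2.
Roots in GF(5): g(0) = 2; g(1) = 4; g(2) = 4; g(3) = 2; g(4) = 2.
Complete factorization: g(α) = (α^4 + 4α^3 + 2α + 2).
Factor degrees with multiplicity: 4 = 4.

4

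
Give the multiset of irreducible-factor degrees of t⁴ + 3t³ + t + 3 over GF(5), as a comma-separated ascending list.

1, 1, 2

Write f(t) = t⁴ + 3t³ + t + 3.
Roots in GF(5): f(0) = 3; f(1) = 3; f(2) = 0 → root; f(3) = 3; f(4) = 0 → root.
Linear factors from roots: (t + 3), (t + 1).
Complete factorization: f(t) = (t + 1)·(t + 3)·(t² + 4t + 1).
Factor degrees with multiplicity: 1 + 1 + 2 = 4.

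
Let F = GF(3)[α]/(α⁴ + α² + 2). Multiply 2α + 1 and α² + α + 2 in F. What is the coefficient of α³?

Multiply in GF(3)[α]: (2α + 1)·(α² + α + 2) = 2α³ + 2α + 2.
Reduced: 2α³ + 2α + 2.

2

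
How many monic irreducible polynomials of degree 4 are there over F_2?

3

x^(2^4) − x is the product of all monic irreducibles of degree dividing 4; Möbius inversion gives N = (1/4) Σ μ(4/d)·2^d.
Divisors of 4: 1, 2, 4; μ(4/d) for each: 0, -1, 1.
Σ = − 2^2 + 2^4 = 12.
N = 12/4 = 3.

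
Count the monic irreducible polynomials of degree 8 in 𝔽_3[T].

810

By the necklace-counting formula, N_3(8) = (1/8) Σ_{d|8} μ(8/d)·3^d.
Divisors of 8: 1, 2, 4, 8; μ(8/d) for each: 0, 0, -1, 1.
Σ = − 3^4 + 3^8 = 6480.
N = 6480/8 = 810.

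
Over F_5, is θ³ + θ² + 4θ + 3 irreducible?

Yes

Write h(θ) = θ³ + θ² + 4θ + 3.
Check for roots in F_5: h(0) = 3; h(1) = 4; h(2) = 3; h(3) = 1; h(4) = 4.
No roots. A degree-3 polynomial over a field with no linear factor is irreducible.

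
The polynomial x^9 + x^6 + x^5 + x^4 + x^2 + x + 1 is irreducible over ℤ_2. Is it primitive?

Yes

Write f(x) = x^9 + x^6 + x^5 + x^4 + x^2 + x + 1.
|GF(2^9)^×| = 2^9 − 1 = 511. Prime factorization: 511 = 7·73.
f is primitive ⇔ x has order 511 in GF(2)[x]/(f), i.e. x^(511/q) ≠ 1 for each prime q | 511.
x^(73) mod f = x^8 + x^7 + x^6 + x^3 + x^2 + 1.
x^(7) mod f = x^7.
None equal 1, so x has full order 511; f is primitive.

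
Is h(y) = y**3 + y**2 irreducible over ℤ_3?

Check for roots in ℤ_3: h(0) = 0 → root; h(1) = 2; h(2) = 0 → root.
h(0) = 0, so (y) divides h(y); h is reducible.

No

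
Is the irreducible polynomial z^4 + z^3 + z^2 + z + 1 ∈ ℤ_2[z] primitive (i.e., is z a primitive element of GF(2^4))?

No

Write f(z) = z^4 + z^3 + z^2 + z + 1.
|GF(2^4)^×| = 2^4 − 1 = 15. Prime factorization: 15 = 3·5.
f is primitive ⇔ z has order 15 in GF(2)[z]/(f), i.e. z^(15/q) ≠ 1 for each prime q | 15.
z^(5) mod f = 1
z^(3) mod f = z^3.
Since z^(5) = 1, the order of z divides 5 < 15; not primitive.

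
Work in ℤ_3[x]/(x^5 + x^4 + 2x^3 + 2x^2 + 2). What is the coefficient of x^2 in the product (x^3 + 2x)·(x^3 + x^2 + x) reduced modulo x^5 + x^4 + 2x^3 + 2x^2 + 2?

2

Multiply in ℤ_3[x]: (x^3 + 2x)·(x^3 + x^2 + x) = x^6 + x^5 + 2x^3 + 2x^2.
Reduce using x^5 ≡ 2x^4 + x^3 + x^2 + 1 (mod x^5 + x^4 + 2x^3 + 2x^2 + 2).
Reduced: x^4 + 2x^2 + x.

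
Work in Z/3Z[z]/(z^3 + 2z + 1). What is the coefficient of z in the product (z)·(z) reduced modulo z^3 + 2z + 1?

0

Multiply in Z/3Z[z]: (z)·(z) = z^2.
Reduced: z^2.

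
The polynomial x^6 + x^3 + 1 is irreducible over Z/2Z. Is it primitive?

No

Write f(x) = x^6 + x^3 + 1.
|GF(2^6)^×| = 2^6 − 1 = 63. Prime factorization: 63 = 3^2·7.
f is primitive ⇔ x has order 63 in GF(2)[x]/(f), i.e. x^(63/q) ≠ 1 for each prime q | 63.
x^(21) mod f = x^3.
x^(9) mod f = 1
Since x^(9) = 1, the order of x divides 9 < 63; not primitive.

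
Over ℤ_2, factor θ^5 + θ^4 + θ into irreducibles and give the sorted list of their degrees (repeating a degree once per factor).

1, 4

Write f(θ) = θ^5 + θ^4 + θ.
Roots in ℤ_2: f(0) = 0 → root; f(1) = 1.
Linear factors from roots: (θ).
Complete factorization: f(θ) = (θ)·(θ^4 + θ^3 + 1).
Factor degrees with multiplicity: 1 + 4 = 5.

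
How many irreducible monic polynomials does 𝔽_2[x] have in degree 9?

56

x^(2^9) − x is the product of all monic irreducibles of degree dividing 9; Möbius inversion gives N = (1/9) Σ μ(9/d)·2^d.
Divisors of 9: 1, 3, 9; μ(9/d) for each: 0, -1, 1.
Σ = − 2^3 + 2^9 = 504.
N = 504/9 = 56.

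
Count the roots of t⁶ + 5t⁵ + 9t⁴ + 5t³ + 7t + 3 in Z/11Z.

Write g(t) = t⁶ + 5t⁵ + 9t⁴ + 5t³ + 7t + 3.
Evaluate at each of the 11 elements of Z/11Z:
g(0) = 3; g(1) = 8; g(2) = 7; g(3) = 5; g(4) = 2; g(5) = 6; g(6) = 7; g(7) = 0 → root; g(8) = 2; g(9) = 8; g(10) = 7.
Roots: {7}.

1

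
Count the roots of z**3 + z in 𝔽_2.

Write h(z) = z**3 + z.
Evaluate at each of the 2 elements of 𝔽_2:
h(0) = 0 → root; h(1) = 0 → root.
Roots: {0, 1}.

2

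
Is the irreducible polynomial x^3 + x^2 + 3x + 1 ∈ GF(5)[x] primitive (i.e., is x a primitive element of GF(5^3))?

Write f(x) = x^3 + x^2 + 3x + 1.
|GF(5^3)^×| = 5^3 − 1 = 124. Prime factorization: 124 = 2^2·31.
f is primitive ⇔ x has order 124 in GF(5)[x]/(f), i.e. x^(124/q) ≠ 1 for each prime q | 124.
x^(62) mod f = 1
x^(4) mod f = 3x^2 + 2x + 1.
Since x^(62) = 1, the order of x divides 62 < 124; not primitive.

No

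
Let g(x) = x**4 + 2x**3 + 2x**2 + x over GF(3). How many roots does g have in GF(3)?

3

Evaluate at each of the 3 elements of GF(3):
g(0) = 0 → root; g(1) = 0 → root; g(2) = 0 → root.
Roots: {0, 1, 2}.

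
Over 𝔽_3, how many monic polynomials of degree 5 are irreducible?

48

By the necklace-counting formula, N_3(5) = (1/5) Σ_{d|5} μ(5/d)·3^d.
Divisors of 5: 1, 5; μ(5/d) for each: -1, 1.
Σ = − 3^1 + 3^5 = 240.
N = 240/5 = 48.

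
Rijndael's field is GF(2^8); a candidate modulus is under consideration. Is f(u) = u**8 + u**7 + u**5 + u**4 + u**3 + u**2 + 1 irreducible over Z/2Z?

Check for roots in Z/2Z: f(0) = 1; f(1) = 1.
No roots, so no linear factors.
Monic irreducibles of degree 2 over GF(2): u**2 + u + 1.
None of them divide f (all give nonzero remainder).
Monic irreducibles of degree 3 over GF(2): u**3 + u + 1, u**3 + u**2 + 1.
None of them divide f (all give nonzero remainder).
Monic irreducibles of degree 4 over GF(2): u**4 + u + 1, u**4 + u**3 + 1, u**4 + u**3 + u**2 + u + 1.
None of them divide f (all give nonzero remainder).
No irreducible factor of degree ≤ 4 exists, so f is irreducible over GF(2).

Yes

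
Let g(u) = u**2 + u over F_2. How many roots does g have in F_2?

2

Evaluate at each of the 2 elements of F_2:
g(0) = 0 → root; g(1) = 0 → root.
Roots: {0, 1}.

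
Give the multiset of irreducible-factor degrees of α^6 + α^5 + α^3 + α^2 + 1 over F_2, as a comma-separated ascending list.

Write f(α) = α^6 + α^5 + α^3 + α^2 + 1.
Roots in F_2: f(0) = 1; f(1) = 1.
Complete factorization: f(α) = (α^6 + α^5 + α^3 + α^2 + 1).
Factor degrees with multiplicity: 6 = 6.

6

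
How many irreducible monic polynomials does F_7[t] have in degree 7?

117648

x^(7^7) − x is the product of all monic irreducibles of degree dividing 7; Möbius inversion gives N = (1/7) Σ μ(7/d)·7^d.
Divisors of 7: 1, 7; μ(7/d) for each: -1, 1.
Σ = − 7^1 + 7^7 = 823536.
N = 823536/7 = 117648.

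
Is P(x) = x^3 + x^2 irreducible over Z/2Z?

No

Check for roots in Z/2Z: P(0) = 0 → root; P(1) = 0 → root.
P(0) = 0, so (x) divides P(x); P is reducible.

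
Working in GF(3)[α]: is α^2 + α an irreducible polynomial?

No

Write f(α) = α^2 + α.
Check for roots in GF(3): f(0) = 0 → root; f(1) = 2; f(2) = 0 → root.
f(0) = 0, so (α) divides f(α); f is reducible.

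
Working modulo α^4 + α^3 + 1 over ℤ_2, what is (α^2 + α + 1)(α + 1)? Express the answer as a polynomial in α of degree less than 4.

Multiply in ℤ_2[α]: (α^2 + α + 1)·(α + 1) = α^3 + 1.
Reduced: α^3 + 1.

α^3 + 1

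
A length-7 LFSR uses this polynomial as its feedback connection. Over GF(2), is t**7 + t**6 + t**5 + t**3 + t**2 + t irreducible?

No

Write h(t) = t**7 + t**6 + t**5 + t**3 + t**2 + t.
Check for roots in GF(2): h(0) = 0 → root; h(1) = 0 → root.
h(0) = 0, so (t) divides h(t); h is reducible.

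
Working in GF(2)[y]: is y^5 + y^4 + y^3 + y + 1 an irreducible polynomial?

Yes

Write g(y) = y^5 + y^4 + y^3 + y + 1.
Check for roots in GF(2): g(0) = 1; g(1) = 1.
No roots, so no linear factors.
Monic irreducibles of degree 2 over GF(2): y^2 + y + 1.
None of them divide g (all give nonzero remainder).
No irreducible factor of degree ≤ 2 exists, so g is irreducible over GF(2).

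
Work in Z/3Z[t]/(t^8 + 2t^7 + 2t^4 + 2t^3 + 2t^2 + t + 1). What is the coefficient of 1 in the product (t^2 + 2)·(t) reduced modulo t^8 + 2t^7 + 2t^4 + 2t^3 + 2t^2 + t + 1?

0

Multiply in Z/3Z[t]: (t^2 + 2)·(t) = t^3 + 2t.
Reduced: t^3 + 2t.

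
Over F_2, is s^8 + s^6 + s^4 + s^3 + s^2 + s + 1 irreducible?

Write m(s) = s^8 + s^6 + s^4 + s^3 + s^2 + s + 1.
Check for roots in F_2: m(0) = 1; m(1) = 1.
No roots, so no linear factors.
Monic irreducibles of degree 2 over GF(2): s^2 + s + 1.
None of them divide m (all give nonzero remainder).
Monic irreducibles of degree 3 over GF(2): s^3 + s + 1, s^3 + s^2 + 1.
None of them divide m (all give nonzero remainder).
Monic irreducibles of degree 4 over GF(2): s^4 + s + 1, s^4 + s^3 + 1, s^4 + s^3 + s^2 + s + 1.
None of them divide m (all give nonzero remainder).
No irreducible factor of degree ≤ 4 exists, so m is irreducible over GF(2).

Yes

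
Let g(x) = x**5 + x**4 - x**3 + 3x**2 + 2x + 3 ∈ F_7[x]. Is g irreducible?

Yes

Check for roots in F_7: g(0) = 3; g(1) = 2; g(2) = 3; g(3) = 4; g(4) = 1; g(5) = 3; g(6) = 5.
No roots, so no linear factors.
Degree-2 irreducible divisors: test the 21 monic irreducibles of degree 2 over GF(7).
None of them divide g (all give nonzero remainder).
No irreducible factor of degree ≤ 2 exists, so g is irreducible over GF(7).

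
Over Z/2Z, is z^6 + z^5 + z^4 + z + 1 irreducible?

Write P(z) = z^6 + z^5 + z^4 + z + 1.
Check for roots in Z/2Z: P(0) = 1; P(1) = 1.
No roots, so no linear factors.
Monic irreducibles of degree 2 over GF(2): z^2 + z + 1.
None of them divide P (all give nonzero remainder).
Monic irreducibles of degree 3 over GF(2): z^3 + z + 1, z^3 + z^2 + 1.
None of them divide P (all give nonzero remainder).
No irreducible factor of degree ≤ 3 exists, so P is irreducible over GF(2).

Yes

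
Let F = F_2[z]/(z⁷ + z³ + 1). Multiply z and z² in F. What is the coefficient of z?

Multiply in F_2[z]: (z)·(z²) = z³.
Reduced: z³.

0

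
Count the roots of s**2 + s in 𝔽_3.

Write P(s) = s**2 + s.
Evaluate at each of the 3 elements of 𝔽_3:
P(0) = 0 → root; P(1) = 2; P(2) = 0 → root.
Roots: {0, 2}.

2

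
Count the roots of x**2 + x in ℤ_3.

Write h(x) = x**2 + x.
Evaluate at each of the 3 elements of ℤ_3:
h(0) = 0 → root; h(1) = 2; h(2) = 0 → root.
Roots: {0, 2}.

2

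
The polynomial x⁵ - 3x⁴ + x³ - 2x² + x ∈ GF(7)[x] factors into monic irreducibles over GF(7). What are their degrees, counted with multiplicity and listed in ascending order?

1, 1, 1, 2

Write f(x) = x⁵ - 3x⁴ + x³ - 2x² + x.
Linear factors from roots: (x), (x - 2), (x + 2).
Complete factorization: f(x) = (x)·(x + 2)·(x - 2)·(x² - 3x - 2).
Factor degrees with multiplicity: 1 + 1 + 1 + 2 = 5.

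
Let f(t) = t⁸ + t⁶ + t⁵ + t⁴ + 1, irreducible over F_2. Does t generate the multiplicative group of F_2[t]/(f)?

Yes

|GF(2^8)^×| = 2^8 − 1 = 255. Prime factorization: 255 = 3·5·17.
f is primitive ⇔ t has order 255 in GF(2)[t]/(f), i.e. t^(255/q) ≠ 1 for each prime q | 255.
t^(85) mod f = t⁷ + t⁶ + t⁴ + t³ + t + 1.
t^(51) mod f = t⁶ + t³ + t² + 1.
t^(15) mod f = t⁷ + t⁶ + 1.
None equal 1, so t has full order 255; f is primitive.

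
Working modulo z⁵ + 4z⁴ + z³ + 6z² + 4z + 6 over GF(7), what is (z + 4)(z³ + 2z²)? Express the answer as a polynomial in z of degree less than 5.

Multiply in GF(7)[z]: (z + 4)·(z³ + 2z²) = z⁴ + 6z³ + z².
Reduced: z⁴ + 6z³ + z².

z^4 + 6z^3 + z^2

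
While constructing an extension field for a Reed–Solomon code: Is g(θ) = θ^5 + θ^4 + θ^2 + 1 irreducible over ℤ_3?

Yes

Check for roots in ℤ_3: g(0) = 1; g(1) = 1; g(2) = 2.
No roots, so no linear factors.
Monic irreducibles of degree 2 over GF(3): θ^2 + 1, θ^2 + θ + 2, θ^2 + 2θ + 2.
None of them divide g (all give nonzero remainder).
No irreducible factor of degree ≤ 2 exists, so g is irreducible over GF(3).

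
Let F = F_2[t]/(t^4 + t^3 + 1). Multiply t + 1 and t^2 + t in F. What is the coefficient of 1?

Multiply in F_2[t]: (t + 1)·(t^2 + t) = t^3 + t.
Reduced: t^3 + t.

0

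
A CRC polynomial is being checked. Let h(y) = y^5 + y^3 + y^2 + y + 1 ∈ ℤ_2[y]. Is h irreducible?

Check for roots in ℤ_2: h(0) = 1; h(1) = 1.
No roots, so no linear factors.
Monic irreducibles of degree 2 over GF(2): y^2 + y + 1.
None of them divide h (all give nonzero remainder).
No irreducible factor of degree ≤ 2 exists, so h is irreducible over GF(2).

Yes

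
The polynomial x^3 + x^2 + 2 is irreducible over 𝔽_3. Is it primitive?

Write f(x) = x^3 + x^2 + 2.
|GF(3^3)^×| = 3^3 − 1 = 26. Prime factorization: 26 = 2·13.
f is primitive ⇔ x has order 26 in GF(3)[x]/(f), i.e. x^(26/q) ≠ 1 for each prime q | 26.
x^(13) mod f = 1
x^(2) mod f = x^2.
Since x^(13) = 1, the order of x divides 13 < 26; not primitive.

No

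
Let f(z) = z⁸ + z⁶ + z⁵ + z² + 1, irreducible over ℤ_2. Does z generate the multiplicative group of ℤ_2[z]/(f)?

Yes

|GF(2^8)^×| = 2^8 − 1 = 255. Prime factorization: 255 = 3·5·17.
f is primitive ⇔ z has order 255 in GF(2)[z]/(f), i.e. z^(255/q) ≠ 1 for each prime q | 255.
z^(85) mod f = z⁷ + z³ + 1.
z^(51) mod f = z⁶ + z⁵ + 1.
z^(15) mod f = z⁷ + z⁶ + z⁵ + z⁴ + z² + z + 1.
None equal 1, so z has full order 255; f is primitive.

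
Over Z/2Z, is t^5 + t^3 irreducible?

No

Write f(t) = t^5 + t^3.
Check for roots in Z/2Z: f(0) = 0 → root; f(1) = 0 → root.
f(0) = 0, so (t) divides f(t); f is reducible.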